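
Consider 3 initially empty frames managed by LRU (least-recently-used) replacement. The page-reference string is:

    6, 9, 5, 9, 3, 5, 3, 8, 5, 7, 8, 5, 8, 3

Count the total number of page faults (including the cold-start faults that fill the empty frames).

6 -> fault, frames (6)
9 -> fault, frames (6 9)
5 -> fault, frames (6 9 5)
9 -> hit
3 -> fault, evict 6, frames (5 9 3)
5 -> hit
3 -> hit
8 -> fault, evict 9, frames (5 3 8)
5 -> hit
7 -> fault, evict 3, frames (8 5 7)
8 -> hit
5 -> hit
8 -> hit
3 -> fault, evict 7, frames (5 8 3)
Page faults: 7.

7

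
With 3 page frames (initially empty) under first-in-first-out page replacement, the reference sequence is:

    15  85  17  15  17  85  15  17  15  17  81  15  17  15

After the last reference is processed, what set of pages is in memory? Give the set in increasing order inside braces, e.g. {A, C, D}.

15: miss, frames (15)
85: miss, frames (15 85)
17: miss, frames (15 85 17)
15: hit
17: hit
85: hit
15: hit
17: hit
15: hit
17: hit
81: miss, evict 15, frames (85 17 81)
15: miss, evict 85, frames (17 81 15)
17: hit
15: hit

{15, 17, 81}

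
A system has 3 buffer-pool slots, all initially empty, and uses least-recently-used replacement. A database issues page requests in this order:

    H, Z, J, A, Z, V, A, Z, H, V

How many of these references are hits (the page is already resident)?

H -> fault, frames (H)
Z -> fault, frames (H Z)
J -> fault, frames (H Z J)
A -> fault, evict H, frames (Z J A)
Z -> hit
V -> fault, evict J, frames (A Z V)
A -> hit
Z -> hit
H -> fault, evict V, frames (A Z H)
V -> fault, evict A, frames (Z H V)
Hits: 3.

3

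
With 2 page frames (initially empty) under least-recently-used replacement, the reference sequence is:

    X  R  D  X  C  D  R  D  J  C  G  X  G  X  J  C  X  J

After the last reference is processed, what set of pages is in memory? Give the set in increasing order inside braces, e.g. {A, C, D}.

{J, X}

X: miss, frames [X]
R: miss, frames [X, R]
D: miss, evict X, frames [R, D]
X: miss, evict R, frames [D, X]
C: miss, evict D, frames [X, C]
D: miss, evict X, frames [C, D]
R: miss, evict C, frames [D, R]
D: hit
J: miss, evict R, frames [D, J]
C: miss, evict D, frames [J, C]
G: miss, evict J, frames [C, G]
X: miss, evict C, frames [G, X]
G: hit
X: hit
J: miss, evict G, frames [X, J]
C: miss, evict X, frames [J, C]
X: miss, evict J, frames [C, X]
J: miss, evict C, frames [X, J]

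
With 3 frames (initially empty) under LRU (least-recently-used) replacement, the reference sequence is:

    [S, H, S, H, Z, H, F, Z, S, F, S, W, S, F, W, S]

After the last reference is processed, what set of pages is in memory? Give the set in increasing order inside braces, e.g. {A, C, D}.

S -> fault, frames {S}
H -> fault, frames {S,H}
S -> hit
H -> hit
Z -> fault, frames {S,H,Z}
H -> hit
F -> fault, evict S, frames {Z,H,F}
Z -> hit
S -> fault, evict H, frames {F,Z,S}
F -> hit
S -> hit
W -> fault, evict Z, frames {F,S,W}
S -> hit
F -> hit
W -> hit
S -> hit

{F, S, W}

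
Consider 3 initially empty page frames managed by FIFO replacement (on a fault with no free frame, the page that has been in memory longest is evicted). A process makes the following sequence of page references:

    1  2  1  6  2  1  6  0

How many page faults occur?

4

1 → fault, frames (1)
2 → fault, frames (1 2)
1 → hit
6 → fault, frames (1 2 6)
2 → hit
1 → hit
6 → hit
0 → fault, evict 1, frames (2 6 0)
Page faults: 4.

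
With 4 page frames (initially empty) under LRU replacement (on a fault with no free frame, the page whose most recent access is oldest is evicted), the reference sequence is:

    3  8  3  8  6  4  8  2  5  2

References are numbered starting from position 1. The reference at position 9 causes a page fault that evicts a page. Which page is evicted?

6

pos 1: 3 → fault, frames {3}
pos 2: 8 → fault, frames {3,8}
pos 3: 3 → hit
pos 4: 8 → hit
pos 5: 6 → fault, frames {3,8,6}
pos 6: 4 → fault, frames {3,8,6,4}
pos 7: 8 → hit
pos 8: 2 → fault, evict 3, frames {6,4,8,2}
pos 9: 5 → fault, evict 6, frames {4,8,2,5}
At position 9, page 6 is evicted.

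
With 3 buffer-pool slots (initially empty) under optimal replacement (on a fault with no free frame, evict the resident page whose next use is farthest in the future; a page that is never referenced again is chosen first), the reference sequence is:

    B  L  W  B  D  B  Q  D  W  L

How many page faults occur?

B: fault, frames [B]
L: fault, frames [B, L]
W: fault, frames [B, L, W]
B: hit
D: fault, evict L, frames [B, W, D]
B: hit
Q: fault, evict B, frames [W, D, Q]
D: hit
W: hit
L: fault, evict Q, frames [W, D, L]
Page faults: 6.

6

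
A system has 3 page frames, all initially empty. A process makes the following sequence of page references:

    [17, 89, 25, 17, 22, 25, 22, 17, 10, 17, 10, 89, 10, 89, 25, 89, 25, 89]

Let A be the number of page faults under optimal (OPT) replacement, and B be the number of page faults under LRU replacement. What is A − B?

-1

Under OPT: F F F . F . . . F . . F . . . . . . → 6 faults.
Under LRU: F F F . F . . . F . . F . . F . . . → 7 faults.
A − B = 6 − 7 = -1.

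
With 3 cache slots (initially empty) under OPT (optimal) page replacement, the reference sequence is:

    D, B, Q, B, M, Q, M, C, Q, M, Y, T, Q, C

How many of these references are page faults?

7

D → fault, frames [D]
B → fault, frames [D, B]
Q → fault, frames [D, B, Q]
B → hit
M → fault, evict B, frames [D, Q, M]
Q → hit
M → hit
C → fault, evict D, frames [Q, M, C]
Q → hit
M → hit
Y → fault, evict M, frames [Q, C, Y]
T → fault, evict Y, frames [Q, C, T]
Q → hit
C → hit
Page faults: 7.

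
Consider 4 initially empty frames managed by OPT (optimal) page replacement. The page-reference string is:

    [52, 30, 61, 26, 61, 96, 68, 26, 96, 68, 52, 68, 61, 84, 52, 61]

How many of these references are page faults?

52 -> fault, frames {52}
30 -> fault, frames {52,30}
61 -> fault, frames {52,30,61}
26 -> fault, frames {52,30,61,26}
61 -> hit
96 -> fault, evict 30, frames {52,61,26,96}
68 -> fault, evict 61, frames {52,26,96,68}
26 -> hit
96 -> hit
68 -> hit
52 -> hit
68 -> hit
61 -> fault, evict 68, frames {52,26,96,61}
84 -> fault, evict 96, frames {52,26,61,84}
52 -> hit
61 -> hit
Page faults: 8.

8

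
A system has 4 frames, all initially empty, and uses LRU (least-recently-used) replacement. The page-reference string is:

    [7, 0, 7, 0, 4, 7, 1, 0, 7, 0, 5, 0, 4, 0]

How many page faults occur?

7 -> miss, frames {7}
0 -> miss, frames {7,0}
7 -> hit
0 -> hit
4 -> miss, frames {7,0,4}
7 -> hit
1 -> miss, frames {0,4,7,1}
0 -> hit
7 -> hit
0 -> hit
5 -> miss, evict 4, frames {1,7,0,5}
0 -> hit
4 -> miss, evict 1, frames {7,5,0,4}
0 -> hit
Page faults: 6.

6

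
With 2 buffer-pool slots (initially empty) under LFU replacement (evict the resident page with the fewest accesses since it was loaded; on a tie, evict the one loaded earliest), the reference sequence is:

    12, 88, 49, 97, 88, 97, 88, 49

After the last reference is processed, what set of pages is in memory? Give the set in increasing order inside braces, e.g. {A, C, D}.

{49, 88}

12 -> fault, frames {12}
88 -> fault, frames {12,88}
49 -> fault, evict 12, frames {88,49}
97 -> fault, evict 88, frames {49,97}
88 -> fault, evict 49, frames {97,88}
97 -> hit
88 -> hit
49 -> fault, evict 97, frames {88,49}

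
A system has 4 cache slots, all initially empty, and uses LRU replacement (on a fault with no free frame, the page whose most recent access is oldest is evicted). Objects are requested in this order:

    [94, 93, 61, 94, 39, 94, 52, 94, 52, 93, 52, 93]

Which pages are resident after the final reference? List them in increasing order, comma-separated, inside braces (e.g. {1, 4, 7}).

94 → fault, frames (94)
93 → fault, frames (94 93)
61 → fault, frames (94 93 61)
94 → hit
39 → fault, frames (93 61 94 39)
94 → hit
52 → fault, evict 93, frames (61 39 94 52)
94 → hit
52 → hit
93 → fault, evict 61, frames (39 94 52 93)
52 → hit
93 → hit

{39, 52, 93, 94}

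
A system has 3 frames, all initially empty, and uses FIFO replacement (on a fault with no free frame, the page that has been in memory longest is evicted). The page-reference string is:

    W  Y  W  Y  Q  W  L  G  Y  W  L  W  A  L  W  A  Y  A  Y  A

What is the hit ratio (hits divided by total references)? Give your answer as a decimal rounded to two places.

0.50

W → miss, frames [W]
Y → miss, frames [W, Y]
W → hit
Y → hit
Q → miss, frames [W, Y, Q]
W → hit
L → miss, evict W, frames [Y, Q, L]
G → miss, evict Y, frames [Q, L, G]
Y → miss, evict Q, frames [L, G, Y]
W → miss, evict L, frames [G, Y, W]
L → miss, evict G, frames [Y, W, L]
W → hit
A → miss, evict Y, frames [W, L, A]
L → hit
W → hit
A → hit
Y → miss, evict W, frames [L, A, Y]
A → hit
Y → hit
A → hit
Hits: 10 of 20 references → 10/20 = 0.5000.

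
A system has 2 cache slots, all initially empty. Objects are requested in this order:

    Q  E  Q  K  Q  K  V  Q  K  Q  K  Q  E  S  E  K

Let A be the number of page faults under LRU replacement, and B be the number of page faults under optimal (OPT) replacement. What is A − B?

1

Under LRU: F F . F . . F F F . . . F F . F → 9 faults.
Under OPT: F F . F . . F . F . . . F F . F → 8 faults.
A − B = 9 − 8 = 1.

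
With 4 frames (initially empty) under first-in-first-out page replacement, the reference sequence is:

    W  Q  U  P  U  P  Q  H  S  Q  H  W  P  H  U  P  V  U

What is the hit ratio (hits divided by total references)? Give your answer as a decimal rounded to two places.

0.33

W: miss, frames {W}
Q: miss, frames {W,Q}
U: miss, frames {W,Q,U}
P: miss, frames {W,Q,U,P}
U: hit
P: hit
Q: hit
H: miss, evict W, frames {Q,U,P,H}
S: miss, evict Q, frames {U,P,H,S}
Q: miss, evict U, frames {P,H,S,Q}
H: hit
W: miss, evict P, frames {H,S,Q,W}
P: miss, evict H, frames {S,Q,W,P}
H: miss, evict S, frames {Q,W,P,H}
U: miss, evict Q, frames {W,P,H,U}
P: hit
V: miss, evict W, frames {P,H,U,V}
U: hit
Hits: 6 of 18 references → 6/18 = 0.3333.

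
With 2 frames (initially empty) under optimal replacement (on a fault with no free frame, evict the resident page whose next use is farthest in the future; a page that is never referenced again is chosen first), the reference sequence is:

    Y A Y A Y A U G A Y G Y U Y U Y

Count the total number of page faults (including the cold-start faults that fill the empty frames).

Y: miss, frames [Y]
A: miss, frames [Y, A]
Y: hit
A: hit
Y: hit
A: hit
U: miss, evict Y, frames [A, U]
G: miss, evict U, frames [A, G]
A: hit
Y: miss, evict A, frames [G, Y]
G: hit
Y: hit
U: miss, evict G, frames [Y, U]
Y: hit
U: hit
Y: hit
Page faults: 6.

6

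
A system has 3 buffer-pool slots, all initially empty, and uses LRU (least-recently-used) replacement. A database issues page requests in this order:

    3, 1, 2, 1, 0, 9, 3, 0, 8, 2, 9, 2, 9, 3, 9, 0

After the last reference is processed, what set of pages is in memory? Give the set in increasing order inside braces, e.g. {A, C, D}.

{0, 3, 9}

3 -> miss, frames {3}
1 -> miss, frames {3,1}
2 -> miss, frames {3,1,2}
1 -> hit
0 -> miss, evict 3, frames {2,1,0}
9 -> miss, evict 2, frames {1,0,9}
3 -> miss, evict 1, frames {0,9,3}
0 -> hit
8 -> miss, evict 9, frames {3,0,8}
2 -> miss, evict 3, frames {0,8,2}
9 -> miss, evict 0, frames {8,2,9}
2 -> hit
9 -> hit
3 -> miss, evict 8, frames {2,9,3}
9 -> hit
0 -> miss, evict 2, frames {3,9,0}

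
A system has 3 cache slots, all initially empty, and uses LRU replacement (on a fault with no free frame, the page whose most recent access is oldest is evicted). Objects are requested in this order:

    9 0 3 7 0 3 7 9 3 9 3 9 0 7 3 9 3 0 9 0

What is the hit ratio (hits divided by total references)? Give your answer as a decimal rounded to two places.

9: fault, frames (9)
0: fault, frames (9 0)
3: fault, frames (9 0 3)
7: fault, evict 9, frames (0 3 7)
0: hit
3: hit
7: hit
9: fault, evict 0, frames (3 7 9)
3: hit
9: hit
3: hit
9: hit
0: fault, evict 7, frames (3 9 0)
7: fault, evict 3, frames (9 0 7)
3: fault, evict 9, frames (0 7 3)
9: fault, evict 0, frames (7 3 9)
3: hit
0: fault, evict 7, frames (9 3 0)
9: hit
0: hit
Hits: 10 of 20 references → 10/20 = 0.5000.

0.50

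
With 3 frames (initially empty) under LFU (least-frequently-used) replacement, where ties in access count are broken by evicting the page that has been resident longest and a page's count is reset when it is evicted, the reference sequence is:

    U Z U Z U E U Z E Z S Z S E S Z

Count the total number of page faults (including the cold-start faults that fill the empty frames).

U -> miss, frames [U]
Z -> miss, frames [U, Z]
U -> hit
Z -> hit
U -> hit
E -> miss, frames [U, Z, E]
U -> hit
Z -> hit
E -> hit
Z -> hit
S -> miss, evict E, frames [U, Z, S]
Z -> hit
S -> hit
E -> miss, evict S, frames [U, Z, E]
S -> miss, evict E, frames [U, Z, S]
Z -> hit
Page faults: 6.

6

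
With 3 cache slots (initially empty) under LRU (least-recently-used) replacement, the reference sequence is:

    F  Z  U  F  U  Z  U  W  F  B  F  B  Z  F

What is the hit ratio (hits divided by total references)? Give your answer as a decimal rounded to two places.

0.50

F: miss, frames {F}
Z: miss, frames {F,Z}
U: miss, frames {F,Z,U}
F: hit
U: hit
Z: hit
U: hit
W: miss, evict F, frames {Z,U,W}
F: miss, evict Z, frames {U,W,F}
B: miss, evict U, frames {W,F,B}
F: hit
B: hit
Z: miss, evict W, frames {F,B,Z}
F: hit
Hits: 7 of 14 references → 7/14 = 0.5000.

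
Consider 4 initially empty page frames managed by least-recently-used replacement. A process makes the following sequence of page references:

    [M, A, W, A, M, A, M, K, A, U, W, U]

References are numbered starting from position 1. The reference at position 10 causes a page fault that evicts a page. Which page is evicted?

W

pos 1: M → fault, frames {M}
pos 2: A → fault, frames {M,A}
pos 3: W → fault, frames {M,A,W}
pos 4: A → hit
pos 5: M → hit
pos 6: A → hit
pos 7: M → hit
pos 8: K → fault, frames {W,A,M,K}
pos 9: A → hit
pos 10: U → fault, evict W, frames {M,K,A,U}
At position 10, page W is evicted.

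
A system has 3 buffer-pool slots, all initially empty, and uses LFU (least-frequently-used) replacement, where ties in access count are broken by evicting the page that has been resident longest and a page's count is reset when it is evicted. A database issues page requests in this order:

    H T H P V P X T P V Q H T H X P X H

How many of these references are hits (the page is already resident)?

H -> fault, frames {H}
T -> fault, frames {H,T}
H -> hit
P -> fault, frames {H,T,P}
V -> fault, evict T, frames {H,P,V}
P -> hit
X -> fault, evict V, frames {H,P,X}
T -> fault, evict X, frames {H,P,T}
P -> hit
V -> fault, evict T, frames {H,P,V}
Q -> fault, evict V, frames {H,P,Q}
H -> hit
T -> fault, evict Q, frames {H,P,T}
H -> hit
X -> fault, evict T, frames {H,P,X}
P -> hit
X -> hit
H -> hit
Hits: 8.

8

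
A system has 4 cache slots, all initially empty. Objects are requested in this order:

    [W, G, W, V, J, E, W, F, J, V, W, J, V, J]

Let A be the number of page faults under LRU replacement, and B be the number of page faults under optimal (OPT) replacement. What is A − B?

1

Under LRU: F F . F F F . F . F . . . . → 7 faults.
Under OPT: F F . F F F . F . . . . . . → 6 faults.
A − B = 7 − 6 = 1.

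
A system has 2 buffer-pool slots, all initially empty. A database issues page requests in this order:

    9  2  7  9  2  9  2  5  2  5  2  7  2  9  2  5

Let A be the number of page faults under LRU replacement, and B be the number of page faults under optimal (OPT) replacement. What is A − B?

1

Under LRU: F F F F F . . F . . . F . F . F → 9 faults.
Under OPT: F F F . F . . F . . . F . F . F → 8 faults.
A − B = 9 − 8 = 1.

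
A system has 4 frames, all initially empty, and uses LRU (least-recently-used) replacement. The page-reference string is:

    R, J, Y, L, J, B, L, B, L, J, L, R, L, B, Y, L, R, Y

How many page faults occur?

R: miss, frames (R)
J: miss, frames (R J)
Y: miss, frames (R J Y)
L: miss, frames (R J Y L)
J: hit
B: miss, evict R, frames (Y L J B)
L: hit
B: hit
L: hit
J: hit
L: hit
R: miss, evict Y, frames (B J L R)
L: hit
B: hit
Y: miss, evict J, frames (R L B Y)
L: hit
R: hit
Y: hit
Page faults: 7.

7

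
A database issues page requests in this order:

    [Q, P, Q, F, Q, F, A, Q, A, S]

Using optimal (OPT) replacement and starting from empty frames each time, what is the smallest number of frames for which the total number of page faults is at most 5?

2

f=1: 10 faults
f=2: 5 faults
f=3: 5 faults
f=4: 5 faults
f=5: 5 faults
Smallest f with faults ≤ 5 is 2.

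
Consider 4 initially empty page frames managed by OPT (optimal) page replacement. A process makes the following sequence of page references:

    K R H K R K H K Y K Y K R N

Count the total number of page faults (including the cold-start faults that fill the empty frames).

5

K: fault, frames {K}
R: fault, frames {K,R}
H: fault, frames {K,R,H}
K: hit
R: hit
K: hit
H: hit
K: hit
Y: fault, frames {K,R,H,Y}
K: hit
Y: hit
K: hit
R: hit
N: fault, evict Y, frames {K,R,H,N}
Page faults: 5.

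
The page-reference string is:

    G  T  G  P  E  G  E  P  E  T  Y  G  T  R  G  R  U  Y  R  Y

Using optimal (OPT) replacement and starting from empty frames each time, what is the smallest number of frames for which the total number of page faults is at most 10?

3

f=1: 20 faults
f=2: 11 faults
f=3: 8 faults
f=4: 7 faults
f=5: 7 faults
f=6: 7 faults
f=7: 7 faults
Smallest f with faults ≤ 10 is 3.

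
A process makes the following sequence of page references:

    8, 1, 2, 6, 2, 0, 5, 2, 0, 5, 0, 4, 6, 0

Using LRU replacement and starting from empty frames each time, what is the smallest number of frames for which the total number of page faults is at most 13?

2

f=1: 14 faults
f=2: 12 faults
f=3: 8 faults
f=4: 8 faults
f=5: 7 faults
f=6: 7 faults
f=7: 7 faults
Smallest f with faults ≤ 13 is 2.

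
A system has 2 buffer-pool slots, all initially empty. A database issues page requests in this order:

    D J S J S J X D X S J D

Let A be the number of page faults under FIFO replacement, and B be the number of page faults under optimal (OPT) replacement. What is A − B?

Under FIFO: F F F . . . F F . F F F → 8 faults.
Under OPT: F F F . . . F F . F F . → 7 faults.
A − B = 8 − 7 = 1.

1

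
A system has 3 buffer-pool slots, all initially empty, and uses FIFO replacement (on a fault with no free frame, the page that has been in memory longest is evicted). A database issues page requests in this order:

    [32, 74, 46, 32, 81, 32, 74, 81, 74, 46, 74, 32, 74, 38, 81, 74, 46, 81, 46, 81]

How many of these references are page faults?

32 → fault, frames [32]
74 → fault, frames [32, 74]
46 → fault, frames [32, 74, 46]
32 → hit
81 → fault, evict 32, frames [74, 46, 81]
32 → fault, evict 74, frames [46, 81, 32]
74 → fault, evict 46, frames [81, 32, 74]
81 → hit
74 → hit
46 → fault, evict 81, frames [32, 74, 46]
74 → hit
32 → hit
74 → hit
38 → fault, evict 32, frames [74, 46, 38]
81 → fault, evict 74, frames [46, 38, 81]
74 → fault, evict 46, frames [38, 81, 74]
46 → fault, evict 38, frames [81, 74, 46]
81 → hit
46 → hit
81 → hit
Page faults: 11.

11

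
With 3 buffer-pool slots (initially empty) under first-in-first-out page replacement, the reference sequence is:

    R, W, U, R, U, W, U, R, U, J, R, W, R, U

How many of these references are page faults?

7

R: fault, frames [R]
W: fault, frames [R, W]
U: fault, frames [R, W, U]
R: hit
U: hit
W: hit
U: hit
R: hit
U: hit
J: fault, evict R, frames [W, U, J]
R: fault, evict W, frames [U, J, R]
W: fault, evict U, frames [J, R, W]
R: hit
U: fault, evict J, frames [R, W, U]
Page faults: 7.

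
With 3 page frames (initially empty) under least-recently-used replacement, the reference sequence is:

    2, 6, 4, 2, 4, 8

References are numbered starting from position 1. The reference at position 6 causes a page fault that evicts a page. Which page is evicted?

pos 1: 2 → fault, frames [2]
pos 2: 6 → fault, frames [2, 6]
pos 3: 4 → fault, frames [2, 6, 4]
pos 4: 2 → hit
pos 5: 4 → hit
pos 6: 8 → fault, evict 6, frames [2, 4, 8]
At position 6, page 6 is evicted.

6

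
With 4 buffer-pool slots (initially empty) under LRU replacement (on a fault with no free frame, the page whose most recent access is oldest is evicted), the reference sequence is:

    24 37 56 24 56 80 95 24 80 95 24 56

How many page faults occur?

5

24: miss, frames [24]
37: miss, frames [24, 37]
56: miss, frames [24, 37, 56]
24: hit
56: hit
80: miss, frames [37, 24, 56, 80]
95: miss, evict 37, frames [24, 56, 80, 95]
24: hit
80: hit
95: hit
24: hit
56: hit
Page faults: 5.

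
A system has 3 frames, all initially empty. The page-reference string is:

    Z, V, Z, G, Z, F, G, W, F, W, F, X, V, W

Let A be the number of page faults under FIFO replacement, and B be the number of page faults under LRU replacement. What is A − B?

-1

Under FIFO: F F . F . F . F . . . F F . → 7 faults.
Under LRU: F F . F . F . F . . . F F F → 8 faults.
A − B = 7 − 8 = -1.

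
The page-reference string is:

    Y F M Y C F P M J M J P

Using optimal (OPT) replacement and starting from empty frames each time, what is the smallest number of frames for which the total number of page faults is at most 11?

f=1: 12 faults
f=2: 8 faults
f=3: 6 faults
f=4: 6 faults
f=5: 6 faults
f=6: 6 faults
Smallest f with faults ≤ 11 is 2.

2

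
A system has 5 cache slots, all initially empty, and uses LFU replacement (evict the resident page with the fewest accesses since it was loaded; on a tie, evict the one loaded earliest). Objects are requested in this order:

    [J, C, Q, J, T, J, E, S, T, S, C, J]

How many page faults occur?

7

J -> fault, frames (J)
C -> fault, frames (J C)
Q -> fault, frames (J C Q)
J -> hit
T -> fault, frames (J C Q T)
J -> hit
E -> fault, frames (J C Q T E)
S -> fault, evict C, frames (J Q T E S)
T -> hit
S -> hit
C -> fault, evict Q, frames (J T E S C)
J -> hit
Page faults: 7.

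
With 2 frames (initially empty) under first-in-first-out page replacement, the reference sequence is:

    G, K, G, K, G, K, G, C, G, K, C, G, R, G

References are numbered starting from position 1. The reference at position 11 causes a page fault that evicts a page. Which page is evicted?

pos 1: G → miss, frames [G]
pos 2: K → miss, frames [G, K]
pos 3: G → hit
pos 4: K → hit
pos 5: G → hit
pos 6: K → hit
pos 7: G → hit
pos 8: C → miss, evict G, frames [K, C]
pos 9: G → miss, evict K, frames [C, G]
pos 10: K → miss, evict C, frames [G, K]
pos 11: C → miss, evict G, frames [K, C]
At position 11, page G is evicted.

G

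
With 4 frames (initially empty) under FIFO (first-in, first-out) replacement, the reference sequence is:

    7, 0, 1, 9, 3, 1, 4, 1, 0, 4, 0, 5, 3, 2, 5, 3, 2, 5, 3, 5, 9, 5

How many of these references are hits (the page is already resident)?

11

7: miss, frames {7}
0: miss, frames {7,0}
1: miss, frames {7,0,1}
9: miss, frames {7,0,1,9}
3: miss, evict 7, frames {0,1,9,3}
1: hit
4: miss, evict 0, frames {1,9,3,4}
1: hit
0: miss, evict 1, frames {9,3,4,0}
4: hit
0: hit
5: miss, evict 9, frames {3,4,0,5}
3: hit
2: miss, evict 3, frames {4,0,5,2}
5: hit
3: miss, evict 4, frames {0,5,2,3}
2: hit
5: hit
3: hit
5: hit
9: miss, evict 0, frames {5,2,3,9}
5: hit
Hits: 11.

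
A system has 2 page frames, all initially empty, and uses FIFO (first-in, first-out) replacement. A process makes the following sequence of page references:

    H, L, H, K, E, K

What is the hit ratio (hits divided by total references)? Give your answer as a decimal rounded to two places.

H -> fault, frames {H}
L -> fault, frames {H,L}
H -> hit
K -> fault, evict H, frames {L,K}
E -> fault, evict L, frames {K,E}
K -> hit
Hits: 2 of 6 references → 2/6 = 0.3333.

0.33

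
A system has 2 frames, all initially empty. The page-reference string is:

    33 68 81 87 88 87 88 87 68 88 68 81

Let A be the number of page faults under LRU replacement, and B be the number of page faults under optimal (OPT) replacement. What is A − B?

1

Under LRU: F F F F F . . . F F . F → 8 faults.
Under OPT: F F F F F . . . F . . F → 7 faults.
A − B = 8 − 7 = 1.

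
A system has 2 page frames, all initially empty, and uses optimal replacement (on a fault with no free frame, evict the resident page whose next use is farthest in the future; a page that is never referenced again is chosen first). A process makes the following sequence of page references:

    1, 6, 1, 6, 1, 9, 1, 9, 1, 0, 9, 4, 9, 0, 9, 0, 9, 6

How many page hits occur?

11

1: fault, frames (1)
6: fault, frames (1 6)
1: hit
6: hit
1: hit
9: fault, evict 6, frames (1 9)
1: hit
9: hit
1: hit
0: fault, evict 1, frames (9 0)
9: hit
4: fault, evict 0, frames (9 4)
9: hit
0: fault, evict 4, frames (9 0)
9: hit
0: hit
9: hit
6: fault, evict 0, frames (9 6)
Hits: 11.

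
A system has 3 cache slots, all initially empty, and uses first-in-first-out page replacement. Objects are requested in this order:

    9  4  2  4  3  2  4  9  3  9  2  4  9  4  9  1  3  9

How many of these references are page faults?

9

9 → miss, frames [9]
4 → miss, frames [9, 4]
2 → miss, frames [9, 4, 2]
4 → hit
3 → miss, evict 9, frames [4, 2, 3]
2 → hit
4 → hit
9 → miss, evict 4, frames [2, 3, 9]
3 → hit
9 → hit
2 → hit
4 → miss, evict 2, frames [3, 9, 4]
9 → hit
4 → hit
9 → hit
1 → miss, evict 3, frames [9, 4, 1]
3 → miss, evict 9, frames [4, 1, 3]
9 → miss, evict 4, frames [1, 3, 9]
Page faults: 9.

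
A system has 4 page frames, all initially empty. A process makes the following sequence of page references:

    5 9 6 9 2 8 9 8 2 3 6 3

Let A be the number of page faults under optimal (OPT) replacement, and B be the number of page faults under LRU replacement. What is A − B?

-1

Under OPT: F F F . F F . . . F . . → 6 faults.
Under LRU: F F F . F F . . . F F . → 7 faults.
A − B = 6 − 7 = -1.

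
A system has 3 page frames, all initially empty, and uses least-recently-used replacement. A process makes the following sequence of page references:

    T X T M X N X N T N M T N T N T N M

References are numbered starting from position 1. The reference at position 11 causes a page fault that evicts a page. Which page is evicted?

X

pos 1: T → miss, frames [T]
pos 2: X → miss, frames [T, X]
pos 3: T → hit
pos 4: M → miss, frames [X, T, M]
pos 5: X → hit
pos 6: N → miss, evict T, frames [M, X, N]
pos 7: X → hit
pos 8: N → hit
pos 9: T → miss, evict M, frames [X, N, T]
pos 10: N → hit
pos 11: M → miss, evict X, frames [T, N, M]
At position 11, page X is evicted.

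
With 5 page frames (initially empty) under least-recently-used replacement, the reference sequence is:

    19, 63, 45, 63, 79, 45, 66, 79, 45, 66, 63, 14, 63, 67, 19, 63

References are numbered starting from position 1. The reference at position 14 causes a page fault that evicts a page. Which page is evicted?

pos 1: 19 → fault, frames (19)
pos 2: 63 → fault, frames (19 63)
pos 3: 45 → fault, frames (19 63 45)
pos 4: 63 → hit
pos 5: 79 → fault, frames (19 45 63 79)
pos 6: 45 → hit
pos 7: 66 → fault, frames (19 63 79 45 66)
pos 8: 79 → hit
pos 9: 45 → hit
pos 10: 66 → hit
pos 11: 63 → hit
pos 12: 14 → fault, evict 19, frames (79 45 66 63 14)
pos 13: 63 → hit
pos 14: 67 → fault, evict 79, frames (45 66 14 63 67)
At position 14, page 79 is evicted.

79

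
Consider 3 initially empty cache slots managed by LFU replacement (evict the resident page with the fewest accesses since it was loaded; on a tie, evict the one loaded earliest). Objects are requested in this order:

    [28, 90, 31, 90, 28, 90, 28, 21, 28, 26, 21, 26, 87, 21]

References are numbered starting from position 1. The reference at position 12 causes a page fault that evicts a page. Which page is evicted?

pos 1: 28 → fault, frames [28]
pos 2: 90 → fault, frames [28, 90]
pos 3: 31 → fault, frames [28, 90, 31]
pos 4: 90 → hit
pos 5: 28 → hit
pos 6: 90 → hit
pos 7: 28 → hit
pos 8: 21 → fault, evict 31, frames [28, 90, 21]
pos 9: 28 → hit
pos 10: 26 → fault, evict 21, frames [28, 90, 26]
pos 11: 21 → fault, evict 26, frames [28, 90, 21]
pos 12: 26 → fault, evict 21, frames [28, 90, 26]
At position 12, page 21 is evicted.

21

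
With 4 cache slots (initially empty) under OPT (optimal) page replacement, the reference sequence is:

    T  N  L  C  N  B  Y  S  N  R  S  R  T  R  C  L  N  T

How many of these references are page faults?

T → miss, frames [T]
N → miss, frames [T, N]
L → miss, frames [T, N, L]
C → miss, frames [T, N, L, C]
N → hit
B → miss, evict L, frames [T, N, C, B]
Y → miss, evict B, frames [T, N, C, Y]
S → miss, evict Y, frames [T, N, C, S]
N → hit
R → miss, evict N, frames [T, C, S, R]
S → hit
R → hit
T → hit
R → hit
C → hit
L → miss, evict R, frames [T, C, S, L]
N → miss, evict L, frames [T, C, S, N]
T → hit
Page faults: 10.

10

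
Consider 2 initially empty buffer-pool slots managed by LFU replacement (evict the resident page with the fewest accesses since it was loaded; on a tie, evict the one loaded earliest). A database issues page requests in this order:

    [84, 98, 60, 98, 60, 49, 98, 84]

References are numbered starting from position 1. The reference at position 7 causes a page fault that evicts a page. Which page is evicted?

pos 1: 84: fault, frames (84)
pos 2: 98: fault, frames (84 98)
pos 3: 60: fault, evict 84, frames (98 60)
pos 4: 98: hit
pos 5: 60: hit
pos 6: 49: fault, evict 98, frames (60 49)
pos 7: 98: fault, evict 49, frames (60 98)
At position 7, page 49 is evicted.

49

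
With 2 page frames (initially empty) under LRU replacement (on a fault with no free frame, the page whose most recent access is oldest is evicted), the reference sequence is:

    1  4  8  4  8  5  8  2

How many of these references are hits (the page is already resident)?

3

1 -> fault, frames [1]
4 -> fault, frames [1, 4]
8 -> fault, evict 1, frames [4, 8]
4 -> hit
8 -> hit
5 -> fault, evict 4, frames [8, 5]
8 -> hit
2 -> fault, evict 5, frames [8, 2]
Hits: 3.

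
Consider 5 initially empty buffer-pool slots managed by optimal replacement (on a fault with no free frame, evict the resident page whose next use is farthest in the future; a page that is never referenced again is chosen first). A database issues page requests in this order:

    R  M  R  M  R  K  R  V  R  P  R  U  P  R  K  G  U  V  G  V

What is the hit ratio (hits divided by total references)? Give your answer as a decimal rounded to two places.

R -> miss, frames (R)
M -> miss, frames (R M)
R -> hit
M -> hit
R -> hit
K -> miss, frames (R M K)
R -> hit
V -> miss, frames (R M K V)
R -> hit
P -> miss, frames (R M K V P)
R -> hit
U -> miss, evict M, frames (R K V P U)
P -> hit
R -> hit
K -> hit
G -> miss, evict P, frames (R K V U G)
U -> hit
V -> hit
G -> hit
V -> hit
Hits: 13 of 20 references → 13/20 = 0.6500.

0.65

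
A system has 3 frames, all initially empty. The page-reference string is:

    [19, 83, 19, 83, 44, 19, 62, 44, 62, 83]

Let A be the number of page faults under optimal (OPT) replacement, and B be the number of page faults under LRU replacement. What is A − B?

Under OPT: F F . . F . F . . . → 4 faults.
Under LRU: F F . . F . F . . F → 5 faults.
A − B = 4 − 5 = -1.

-1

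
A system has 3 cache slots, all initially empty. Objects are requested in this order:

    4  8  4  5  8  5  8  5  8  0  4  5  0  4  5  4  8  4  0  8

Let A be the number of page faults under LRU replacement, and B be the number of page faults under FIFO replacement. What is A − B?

Under LRU: F F . F . . . . . F F F . . . . F . F . → 8 faults.
Under FIFO: F F . F . . . . . F F . . . . . F . . . → 6 faults.
A − B = 8 − 6 = 2.

2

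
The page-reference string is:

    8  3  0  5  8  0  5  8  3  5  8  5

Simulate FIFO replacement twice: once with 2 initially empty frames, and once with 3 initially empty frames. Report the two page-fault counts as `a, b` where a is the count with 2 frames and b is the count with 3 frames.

2 frames: F F F F F F F F F F F . → 11 faults.
3 frames: F F F F F . . . F . . . → 6 faults.
6 < 11: adding a frame reduced faults, as is typical.

11, 6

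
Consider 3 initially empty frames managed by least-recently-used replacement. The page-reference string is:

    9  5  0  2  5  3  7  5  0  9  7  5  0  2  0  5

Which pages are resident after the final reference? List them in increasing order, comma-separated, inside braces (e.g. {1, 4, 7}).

{0, 2, 5}

9 → miss, frames (9)
5 → miss, frames (9 5)
0 → miss, frames (9 5 0)
2 → miss, evict 9, frames (5 0 2)
5 → hit
3 → miss, evict 0, frames (2 5 3)
7 → miss, evict 2, frames (5 3 7)
5 → hit
0 → miss, evict 3, frames (7 5 0)
9 → miss, evict 7, frames (5 0 9)
7 → miss, evict 5, frames (0 9 7)
5 → miss, evict 0, frames (9 7 5)
0 → miss, evict 9, frames (7 5 0)
2 → miss, evict 7, frames (5 0 2)
0 → hit
5 → hit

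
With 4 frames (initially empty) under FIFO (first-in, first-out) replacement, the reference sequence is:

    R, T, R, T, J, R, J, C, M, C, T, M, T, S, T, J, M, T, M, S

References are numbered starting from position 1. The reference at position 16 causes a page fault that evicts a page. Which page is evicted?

C

pos 1: R → miss, frames [R]
pos 2: T → miss, frames [R, T]
pos 3: R → hit
pos 4: T → hit
pos 5: J → miss, frames [R, T, J]
pos 6: R → hit
pos 7: J → hit
pos 8: C → miss, frames [R, T, J, C]
pos 9: M → miss, evict R, frames [T, J, C, M]
pos 10: C → hit
pos 11: T → hit
pos 12: M → hit
pos 13: T → hit
pos 14: S → miss, evict T, frames [J, C, M, S]
pos 15: T → miss, evict J, frames [C, M, S, T]
pos 16: J → miss, evict C, frames [M, S, T, J]
At position 16, page C is evicted.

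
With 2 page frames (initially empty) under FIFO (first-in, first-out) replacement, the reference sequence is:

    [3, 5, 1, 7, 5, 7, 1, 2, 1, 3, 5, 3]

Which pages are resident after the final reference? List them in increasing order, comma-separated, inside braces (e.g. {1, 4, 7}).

3 → fault, frames (3)
5 → fault, frames (3 5)
1 → fault, evict 3, frames (5 1)
7 → fault, evict 5, frames (1 7)
5 → fault, evict 1, frames (7 5)
7 → hit
1 → fault, evict 7, frames (5 1)
2 → fault, evict 5, frames (1 2)
1 → hit
3 → fault, evict 1, frames (2 3)
5 → fault, evict 2, frames (3 5)
3 → hit

{3, 5}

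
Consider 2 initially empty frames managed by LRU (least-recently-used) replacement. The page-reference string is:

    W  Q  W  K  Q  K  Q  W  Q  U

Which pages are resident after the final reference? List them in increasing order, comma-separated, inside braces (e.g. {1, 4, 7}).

W: miss, frames (W)
Q: miss, frames (W Q)
W: hit
K: miss, evict Q, frames (W K)
Q: miss, evict W, frames (K Q)
K: hit
Q: hit
W: miss, evict K, frames (Q W)
Q: hit
U: miss, evict W, frames (Q U)

{Q, U}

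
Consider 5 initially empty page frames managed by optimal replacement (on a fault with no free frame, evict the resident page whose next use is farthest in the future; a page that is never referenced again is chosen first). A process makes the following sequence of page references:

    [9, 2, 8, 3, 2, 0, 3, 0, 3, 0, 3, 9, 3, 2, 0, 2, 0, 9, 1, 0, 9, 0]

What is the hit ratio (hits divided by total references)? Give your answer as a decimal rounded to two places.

9 -> fault, frames {9}
2 -> fault, frames {9,2}
8 -> fault, frames {9,2,8}
3 -> fault, frames {9,2,8,3}
2 -> hit
0 -> fault, frames {9,2,8,3,0}
3 -> hit
0 -> hit
3 -> hit
0 -> hit
3 -> hit
9 -> hit
3 -> hit
2 -> hit
0 -> hit
2 -> hit
0 -> hit
9 -> hit
1 -> fault, evict 3, frames {9,2,8,0,1}
0 -> hit
9 -> hit
0 -> hit
Hits: 16 of 22 references → 16/22 = 0.7273.

0.73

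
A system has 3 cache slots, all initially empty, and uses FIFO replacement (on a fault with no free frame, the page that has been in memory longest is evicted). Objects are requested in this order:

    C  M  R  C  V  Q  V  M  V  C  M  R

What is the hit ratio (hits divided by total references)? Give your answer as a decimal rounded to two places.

C: fault, frames {C}
M: fault, frames {C,M}
R: fault, frames {C,M,R}
C: hit
V: fault, evict C, frames {M,R,V}
Q: fault, evict M, frames {R,V,Q}
V: hit
M: fault, evict R, frames {V,Q,M}
V: hit
C: fault, evict V, frames {Q,M,C}
M: hit
R: fault, evict Q, frames {M,C,R}
Hits: 4 of 12 references → 4/12 = 0.3333.

0.33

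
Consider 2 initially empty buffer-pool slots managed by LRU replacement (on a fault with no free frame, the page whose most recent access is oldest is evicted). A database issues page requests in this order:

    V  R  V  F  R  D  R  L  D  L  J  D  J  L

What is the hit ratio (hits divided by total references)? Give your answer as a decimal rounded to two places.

V: miss, frames [V]
R: miss, frames [V, R]
V: hit
F: miss, evict R, frames [V, F]
R: miss, evict V, frames [F, R]
D: miss, evict F, frames [R, D]
R: hit
L: miss, evict D, frames [R, L]
D: miss, evict R, frames [L, D]
L: hit
J: miss, evict D, frames [L, J]
D: miss, evict L, frames [J, D]
J: hit
L: miss, evict D, frames [J, L]
Hits: 4 of 14 references → 4/14 = 0.2857.

0.29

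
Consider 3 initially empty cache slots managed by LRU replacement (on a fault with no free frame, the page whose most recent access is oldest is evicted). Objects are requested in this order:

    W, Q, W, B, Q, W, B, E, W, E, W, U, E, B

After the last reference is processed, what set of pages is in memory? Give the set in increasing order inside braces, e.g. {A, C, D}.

W -> miss, frames {W}
Q -> miss, frames {W,Q}
W -> hit
B -> miss, frames {Q,W,B}
Q -> hit
W -> hit
B -> hit
E -> miss, evict Q, frames {W,B,E}
W -> hit
E -> hit
W -> hit
U -> miss, evict B, frames {E,W,U}
E -> hit
B -> miss, evict W, frames {U,E,B}

{B, E, U}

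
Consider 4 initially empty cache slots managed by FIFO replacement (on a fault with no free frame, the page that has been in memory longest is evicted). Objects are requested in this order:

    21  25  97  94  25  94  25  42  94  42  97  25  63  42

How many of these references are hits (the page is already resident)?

8

21 -> miss, frames [21]
25 -> miss, frames [21, 25]
97 -> miss, frames [21, 25, 97]
94 -> miss, frames [21, 25, 97, 94]
25 -> hit
94 -> hit
25 -> hit
42 -> miss, evict 21, frames [25, 97, 94, 42]
94 -> hit
42 -> hit
97 -> hit
25 -> hit
63 -> miss, evict 25, frames [97, 94, 42, 63]
42 -> hit
Hits: 8.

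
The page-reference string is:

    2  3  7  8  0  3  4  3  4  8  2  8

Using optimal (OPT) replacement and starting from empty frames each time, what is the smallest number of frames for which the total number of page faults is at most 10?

f=1: 12 faults
f=2: 8 faults
f=3: 7 faults
f=4: 6 faults
f=5: 6 faults
f=6: 6 faults
Smallest f with faults ≤ 10 is 2.

2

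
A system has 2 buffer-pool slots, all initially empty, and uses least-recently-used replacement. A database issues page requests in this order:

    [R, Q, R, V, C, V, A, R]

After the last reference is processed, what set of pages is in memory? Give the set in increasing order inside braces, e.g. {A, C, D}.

R → fault, frames (R)
Q → fault, frames (R Q)
R → hit
V → fault, evict Q, frames (R V)
C → fault, evict R, frames (V C)
V → hit
A → fault, evict C, frames (V A)
R → fault, evict V, frames (A R)

{A, R}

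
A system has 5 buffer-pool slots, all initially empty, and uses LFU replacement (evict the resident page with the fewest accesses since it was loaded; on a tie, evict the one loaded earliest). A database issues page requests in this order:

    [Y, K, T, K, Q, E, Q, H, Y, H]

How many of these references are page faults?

7

Y -> fault, frames [Y]
K -> fault, frames [Y, K]
T -> fault, frames [Y, K, T]
K -> hit
Q -> fault, frames [Y, K, T, Q]
E -> fault, frames [Y, K, T, Q, E]
Q -> hit
H -> fault, evict Y, frames [K, T, Q, E, H]
Y -> fault, evict T, frames [K, Q, E, H, Y]
H -> hit
Page faults: 7.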